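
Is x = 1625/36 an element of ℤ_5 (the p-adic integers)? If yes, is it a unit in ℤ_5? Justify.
x ∈ ℤ_5 but not a unit; v_5(x) = 3 > 0

ℤ_5 = {x ∈ ℚ_5 : v_5(x) ≥ 0} and ℤ_5^× = {x ∈ ℤ_5 : v_5(x) = 0}. Here v_5(1625/36) = v_5(num) − v_5(den) = 3; compare against these criteria.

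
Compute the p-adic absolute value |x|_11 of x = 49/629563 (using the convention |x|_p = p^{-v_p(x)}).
|49/629563|_11 = 14641

Step 1 — compute v_11(x) by factoring powers of 11 out of the numerator and denominator: v_11(49/629563) = -4. Step 2 — apply |x|_p = p^{-v_p(x)} = 11^{4} = 14641.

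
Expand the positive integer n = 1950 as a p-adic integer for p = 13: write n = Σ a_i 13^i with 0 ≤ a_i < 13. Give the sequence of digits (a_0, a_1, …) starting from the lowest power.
(a_0, a_1, …) = (0, 7, 11)

Repeated division by 13 gives the digits low-to-high: 1950 = 7·13^1 + 11·13^2. Digit sequence: (0, 7, 11).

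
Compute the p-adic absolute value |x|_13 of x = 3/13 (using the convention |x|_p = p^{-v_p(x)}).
|3/13|_13 = 13

Step 1 — compute v_13(x) by factoring powers of 13 out of the numerator and denominator: v_13(3/13) = -1. Step 2 — apply |x|_p = p^{-v_p(x)} = 13^{1} = 13.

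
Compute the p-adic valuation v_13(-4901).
v_13(-4901) = 2

v_13(n) is the largest exponent k such that 13^k divides n. Factor out: -4901 = -13^2 · 29. (Sign doesn't affect v_p.) So v_13(-4901) = 2.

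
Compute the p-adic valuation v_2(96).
v_2(96) = 5

v_2(n) is the largest exponent k such that 2^k divides n. Factor out: 96 = 2^5 · 3. (Sign doesn't affect v_p.) So v_2(96) = 5.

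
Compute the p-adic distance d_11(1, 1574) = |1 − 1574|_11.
d_11(1, 1574) = 1/121

Step 1 — x − y = 1 − 1574 = -1573. Step 2 — v_11(-1573) = 2 (factor: -1573 = −(11^2 · 13); the sign does not affect v_p). Step 3 — |x − y|_11 = 11^{-2} = 1/121.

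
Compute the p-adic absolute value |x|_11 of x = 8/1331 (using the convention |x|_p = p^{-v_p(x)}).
|8/1331|_11 = 1331

Step 1 — compute v_11(x) by factoring powers of 11 out of the numerator and denominator: v_11(8/1331) = -3. Step 2 — apply |x|_p = p^{-v_p(x)} = 11^{3} = 1331.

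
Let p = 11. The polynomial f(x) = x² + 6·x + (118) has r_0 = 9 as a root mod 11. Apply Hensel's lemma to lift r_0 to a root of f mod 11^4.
r_3 = 3089 (mod 14641)

Hensel: r_{i+1} = r_i − f(r_i)·(f′(r_i))^{-1} mod 11^{i+2}, f′(x) = 2x + 6. Iterate:
  r_0 = 9 (mod 11)
  r_1 = 64 (mod 121)
  r_2 = 427 (mod 1331)
  r_3 = 3089 (mod 14641)
Final: r = 3089 satisfies f(r) ≡ 0 mod 11^4.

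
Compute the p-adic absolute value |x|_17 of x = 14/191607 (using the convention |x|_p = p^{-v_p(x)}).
|14/191607|_17 = 4913

Step 1 — compute v_17(x) by factoring powers of 17 out of the numerator and denominator: v_17(14/191607) = -3. Step 2 — apply |x|_p = p^{-v_p(x)} = 17^{3} = 4913.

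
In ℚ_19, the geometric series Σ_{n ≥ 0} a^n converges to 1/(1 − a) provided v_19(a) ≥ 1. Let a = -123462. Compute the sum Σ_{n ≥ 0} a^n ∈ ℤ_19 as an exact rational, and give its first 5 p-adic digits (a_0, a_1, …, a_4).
Σ a^n = 1/(1 − a) = 1/123463;  first 5 digits = (1, 0, 0, 1, 18)

v_19(a) = 3 ≥ 1, so the series converges in ℤ_19 to 1/(1 − a) = 1/(1 − (-123462)) = 1/123463. Expand this rational in ℤ_19: compute digits iteratively via d_i = x_i mod 19, x_{i+1} = (x_i − d_i)/19. The first 5 digits are (1, 0, 0, 1, 18).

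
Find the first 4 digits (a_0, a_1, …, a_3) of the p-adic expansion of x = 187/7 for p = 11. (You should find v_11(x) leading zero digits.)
(a_0, …, a_3) = (0, 4, 3, 6)

v_11(187/7) = 1, so a_0 = ... = a_0 = 0. Factor out: x = 11^1 · u with u = 17/7 a unit in ℤ_11. Expand u iteratively via a_{v+i} = u_i mod 11, u_{i+1} = (u_i − a_{v+i})/11:
  u_0 = 17/7;  a_1 = 4;  u_1 = (u_0 − 4)/11 = -1/7
  u_1 = -1/7;  a_2 = 3;  u_2 = (u_1 − 3)/11 = -2/7
  u_2 = -2/7;  a_3 = 6;  u_3 = (u_2 − 6)/11 = -4/7
Digits: (0, 4, 3, 6).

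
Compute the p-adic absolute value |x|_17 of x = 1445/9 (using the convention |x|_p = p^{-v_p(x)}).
|1445/9|_17 = 1/289

Step 1 — compute v_17(x) by factoring powers of 17 out of the numerator and denominator: v_17(1445/9) = 2. Step 2 — apply |x|_p = p^{-v_p(x)} = 17^{-2} = 1/289.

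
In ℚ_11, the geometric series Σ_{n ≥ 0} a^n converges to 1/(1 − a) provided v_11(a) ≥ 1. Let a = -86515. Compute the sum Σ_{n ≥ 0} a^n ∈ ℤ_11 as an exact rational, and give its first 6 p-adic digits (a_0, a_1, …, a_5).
Σ a^n = 1/(1 − a) = 1/86516;  first 6 digits = (1, 0, 0, 1, 5, 10)

v_11(a) = 3 ≥ 1, so the series converges in ℤ_11 to 1/(1 − a) = 1/(1 − (-86515)) = 1/86516. Expand this rational in ℤ_11: compute digits iteratively via d_i = x_i mod 11, x_{i+1} = (x_i − d_i)/11. The first 6 digits are (1, 0, 0, 1, 5, 10).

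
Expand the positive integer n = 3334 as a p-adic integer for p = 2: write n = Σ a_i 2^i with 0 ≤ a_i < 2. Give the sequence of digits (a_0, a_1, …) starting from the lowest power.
(a_0, a_1, …) = (0, 1, 1, 0, 0, 0, 0, 0, 1, 0, 1, 1)

Repeated division by 2 gives the digits low-to-high: 3334 = 1·2^1 + 1·2^2 + 1·2^8 + 1·2^10 + 1·2^11. Digit sequence: (0, 1, 1, 0, 0, 0, 0, 0, 1, 0, 1, 1).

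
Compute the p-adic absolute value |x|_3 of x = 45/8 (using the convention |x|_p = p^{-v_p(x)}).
|45/8|_3 = 1/9

Step 1 — compute v_3(x) by factoring powers of 3 out of the numerator and denominator: v_3(45/8) = 2. Step 2 — apply |x|_p = p^{-v_p(x)} = 3^{-2} = 1/9.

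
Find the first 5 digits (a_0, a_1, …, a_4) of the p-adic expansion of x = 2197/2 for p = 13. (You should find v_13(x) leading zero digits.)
(a_0, …, a_4) = (0, 0, 0, 7, 6)

v_13(2197/2) = 3, so a_0 = ... = a_2 = 0. Factor out: x = 13^3 · u with u = 1/2 a unit in ℤ_13. Expand u iteratively via a_{v+i} = u_i mod 13, u_{i+1} = (u_i − a_{v+i})/13:
  u_0 = 1/2;  a_3 = 7;  u_1 = (u_0 − 7)/13 = -1/2
  u_1 = -1/2;  a_4 = 6;  u_2 = (u_1 − 6)/13 = -1/2
Digits: (0, 0, 0, 7, 6).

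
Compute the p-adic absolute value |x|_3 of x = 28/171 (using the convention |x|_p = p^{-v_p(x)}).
|28/171|_3 = 9

Step 1 — compute v_3(x) by factoring powers of 3 out of the numerator and denominator: v_3(28/171) = -2. Step 2 — apply |x|_p = p^{-v_p(x)} = 3^{2} = 9.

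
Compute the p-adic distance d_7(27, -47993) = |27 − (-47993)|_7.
d_7(27, -47993) = 1/2401

Step 1 — x − y = 27 − (-47993) = 48020. Step 2 — v_7(48020) = 4 (factor: 48020 = (7^4 · 20); the sign does not affect v_p). Step 3 — |x − y|_7 = 7^{-4} = 1/2401.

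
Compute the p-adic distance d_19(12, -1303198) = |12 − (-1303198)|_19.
d_19(12, -1303198) = 1/130321

Step 1 — x − y = 12 − (-1303198) = 1303210. Step 2 — v_19(1303210) = 4 (factor: 1303210 = (19^4 · 10); the sign does not affect v_p). Step 3 — |x − y|_19 = 19^{-4} = 1/130321.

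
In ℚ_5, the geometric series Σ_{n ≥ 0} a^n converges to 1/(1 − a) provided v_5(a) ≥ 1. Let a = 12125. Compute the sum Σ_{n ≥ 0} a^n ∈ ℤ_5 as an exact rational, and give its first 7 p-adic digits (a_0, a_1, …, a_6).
Σ a^n = 1/(1 − a) = -1/12124;  first 7 digits = (1, 0, 0, 2, 4, 3, 4)

v_5(a) = 3 ≥ 1, so the series converges in ℤ_5 to 1/(1 − a) = 1/(1 − 12125) = -1/12124. Expand this rational in ℤ_5: compute digits iteratively via d_i = x_i mod 5, x_{i+1} = (x_i − d_i)/5. The first 7 digits are (1, 0, 0, 2, 4, 3, 4).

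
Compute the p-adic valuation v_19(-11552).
v_19(-11552) = 2

v_19(n) is the largest exponent k such that 19^k divides n. Factor out: -11552 = -19^2 · 32. (Sign doesn't affect v_p.) So v_19(-11552) = 2.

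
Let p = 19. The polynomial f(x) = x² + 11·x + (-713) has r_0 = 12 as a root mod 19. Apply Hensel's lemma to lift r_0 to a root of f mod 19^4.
r_3 = 45232 (mod 130321)

Hensel: r_{i+1} = r_i − f(r_i)·(f′(r_i))^{-1} mod 19^{i+2}, f′(x) = 2x + 11. Iterate:
  r_0 = 12 (mod 19)
  r_1 = 107 (mod 361)
  r_2 = 4078 (mod 6859)
  r_3 = 45232 (mod 130321)
Final: r = 45232 satisfies f(r) ≡ 0 mod 19^4.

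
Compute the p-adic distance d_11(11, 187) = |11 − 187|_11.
d_11(11, 187) = 1/11

Step 1 — x − y = 11 − 187 = -176. Step 2 — v_11(-176) = 1 (factor: -176 = −(11^1 · 16); the sign does not affect v_p). Step 3 — |x − y|_11 = 11^{-1} = 1/11.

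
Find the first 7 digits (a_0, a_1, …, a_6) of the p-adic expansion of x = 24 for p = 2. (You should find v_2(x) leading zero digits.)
(a_0, …, a_6) = (0, 0, 0, 1, 1, 0, 0)

v_2(24) = 3, so a_0 = ... = a_2 = 0. Factor out: x = 2^3 · u with u = 3 a unit in ℤ_2. Expand u iteratively via a_{v+i} = u_i mod 2, u_{i+1} = (u_i − a_{v+i})/2:
  u_0 = 3;  a_3 = 1;  u_1 = (u_0 − 1)/2 = 1
  u_1 = 1;  a_4 = 1;  u_2 = (u_1 − 1)/2 = 0
  u_2 = 0;  a_5 = 0;  u_3 = (u_2 − 0)/2 = 0
  u_3 = 0;  a_6 = 0;  u_4 = (u_3 − 0)/2 = 0
Digits: (0, 0, 0, 1, 1, 0, 0).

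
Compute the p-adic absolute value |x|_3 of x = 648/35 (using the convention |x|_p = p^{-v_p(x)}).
|648/35|_3 = 1/81

Step 1 — compute v_3(x) by factoring powers of 3 out of the numerator and denominator: v_3(648/35) = 4. Step 2 — apply |x|_p = p^{-v_p(x)} = 3^{-4} = 1/81.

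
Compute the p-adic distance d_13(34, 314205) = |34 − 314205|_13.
d_13(34, 314205) = 1/28561

Step 1 — x − y = 34 − 314205 = -314171. Step 2 — v_13(-314171) = 4 (factor: -314171 = −(13^4 · 11); the sign does not affect v_p). Step 3 — |x − y|_13 = 13^{-4} = 1/28561.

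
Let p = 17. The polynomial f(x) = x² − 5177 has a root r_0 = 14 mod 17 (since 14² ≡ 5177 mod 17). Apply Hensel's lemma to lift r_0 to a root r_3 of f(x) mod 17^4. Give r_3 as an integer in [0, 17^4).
r_3 = 82753 (mod 83521)

Hensel's recurrence: r_{i+1} = r_i − f(r_i)·(f′(r_i))^{-1} mod 17^{i+2}, with f′(x) = 2x. Iterate:
  r_0 = 14 (mod 17)
  r_1 = 99 (mod 289)
  r_2 = 4145 (mod 4913)
  r_3 = 82753 (mod 83521)
Final: r_3 = 82753, and one checks f(r_3) ≡ 0 mod 17^4.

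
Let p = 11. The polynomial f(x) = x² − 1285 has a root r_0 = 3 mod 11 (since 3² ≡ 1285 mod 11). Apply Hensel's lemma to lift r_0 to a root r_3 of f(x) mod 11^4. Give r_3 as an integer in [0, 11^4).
r_3 = 14171 (mod 14641)

Hensel's recurrence: r_{i+1} = r_i − f(r_i)·(f′(r_i))^{-1} mod 11^{i+2}, with f′(x) = 2x. Iterate:
  r_0 = 3 (mod 11)
  r_1 = 14 (mod 121)
  r_2 = 861 (mod 1331)
  r_3 = 14171 (mod 14641)
Final: r_3 = 14171, and one checks f(r_3) ≡ 0 mod 11^4.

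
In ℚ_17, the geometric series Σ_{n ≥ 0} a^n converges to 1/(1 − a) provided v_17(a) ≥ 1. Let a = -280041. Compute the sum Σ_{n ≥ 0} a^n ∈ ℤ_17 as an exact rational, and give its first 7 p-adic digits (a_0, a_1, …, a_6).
Σ a^n = 1/(1 − a) = 1/280042;  first 7 digits = (1, 0, 0, 11, 13, 16, 1)

v_17(a) = 3 ≥ 1, so the series converges in ℤ_17 to 1/(1 − a) = 1/(1 − (-280041)) = 1/280042. Expand this rational in ℤ_17: compute digits iteratively via d_i = x_i mod 17, x_{i+1} = (x_i − d_i)/17. The first 7 digits are (1, 0, 0, 11, 13, 16, 1).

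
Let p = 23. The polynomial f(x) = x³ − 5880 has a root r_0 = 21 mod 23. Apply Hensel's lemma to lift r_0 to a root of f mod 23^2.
r_1 = 136 (mod 529)

Hensel: r_{i+1} = r_i − f(r_i)/f′(r_i) mod 23^{i+2}, where f′(x) = 3x². Iterate:
  r_0 = 21 (mod 23)
  r_1 = 136 (mod 529)
Final: r = 136 with f(r) ≡ 0 mod 23^2.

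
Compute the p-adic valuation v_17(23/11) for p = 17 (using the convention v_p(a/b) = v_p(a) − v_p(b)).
v_17(23/11) = 0

Factor powers of 17 from the numerator and denominator of the reduced fraction: 23 = 17^0 · 23 and 11 = 17^0 · 11. Apply v_p(a/b) = v_p(a) − v_p(b): v_17(23/11) = 0 − 0 = 0.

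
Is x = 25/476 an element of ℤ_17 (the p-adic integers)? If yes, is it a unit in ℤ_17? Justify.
x ∉ ℤ_17 (v_17(x) = -1 < 0)

ℤ_17 = {x ∈ ℚ_17 : v_17(x) ≥ 0} and ℤ_17^× = {x ∈ ℤ_17 : v_17(x) = 0}. Here v_17(25/476) = v_17(num) − v_17(den) = -1; compare against these criteria.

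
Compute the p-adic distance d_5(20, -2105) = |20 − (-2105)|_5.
d_5(20, -2105) = 1/125

Step 1 — x − y = 20 − (-2105) = 2125. Step 2 — v_5(2125) = 3 (factor: 2125 = (5^3 · 17); the sign does not affect v_p). Step 3 — |x − y|_5 = 5^{-3} = 1/125.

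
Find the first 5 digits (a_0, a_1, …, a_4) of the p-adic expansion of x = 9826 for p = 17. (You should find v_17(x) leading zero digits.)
(a_0, …, a_4) = (0, 0, 0, 2, 0)

v_17(9826) = 3, so a_0 = ... = a_2 = 0. Factor out: x = 17^3 · u with u = 2 a unit in ℤ_17. Expand u iteratively via a_{v+i} = u_i mod 17, u_{i+1} = (u_i − a_{v+i})/17:
  u_0 = 2;  a_3 = 2;  u_1 = (u_0 − 2)/17 = 0
  u_1 = 0;  a_4 = 0;  u_2 = (u_1 − 0)/17 = 0
Digits: (0, 0, 0, 2, 0).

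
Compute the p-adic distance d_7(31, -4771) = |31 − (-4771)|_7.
d_7(31, -4771) = 1/2401

Step 1 — x − y = 31 − (-4771) = 4802. Step 2 — v_7(4802) = 4 (factor: 4802 = (7^4 · 2); the sign does not affect v_p). Step 3 — |x − y|_7 = 7^{-4} = 1/2401.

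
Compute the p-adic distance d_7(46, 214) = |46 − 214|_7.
d_7(46, 214) = 1/7

Step 1 — x − y = 46 − 214 = -168. Step 2 — v_7(-168) = 1 (factor: -168 = −(7^1 · 24); the sign does not affect v_p). Step 3 — |x − y|_7 = 7^{-1} = 1/7.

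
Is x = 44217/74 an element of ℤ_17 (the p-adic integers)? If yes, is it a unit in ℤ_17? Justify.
x ∈ ℤ_17 but not a unit; v_17(x) = 3 > 0

ℤ_17 = {x ∈ ℚ_17 : v_17(x) ≥ 0} and ℤ_17^× = {x ∈ ℤ_17 : v_17(x) = 0}. Here v_17(44217/74) = v_17(num) − v_17(den) = 3; compare against these criteria.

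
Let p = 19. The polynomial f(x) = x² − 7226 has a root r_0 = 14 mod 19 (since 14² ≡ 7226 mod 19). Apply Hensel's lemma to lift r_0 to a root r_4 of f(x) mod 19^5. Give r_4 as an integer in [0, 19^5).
r_4 = 831416 (mod 2476099)

Hensel's recurrence: r_{i+1} = r_i − f(r_i)·(f′(r_i))^{-1} mod 19^{i+2}, with f′(x) = 2x. Iterate:
  r_0 = 14 (mod 19)
  r_1 = 33 (mod 361)
  r_2 = 1477 (mod 6859)
  r_3 = 49490 (mod 130321)
  r_4 = 831416 (mod 2476099)
Final: r_4 = 831416, and one checks f(r_4) ≡ 0 mod 19^5.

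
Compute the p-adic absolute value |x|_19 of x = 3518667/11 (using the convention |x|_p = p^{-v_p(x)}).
|3518667/11|_19 = 1/130321

Step 1 — compute v_19(x) by factoring powers of 19 out of the numerator and denominator: v_19(3518667/11) = 4. Step 2 — apply |x|_p = p^{-v_p(x)} = 19^{-4} = 1/130321.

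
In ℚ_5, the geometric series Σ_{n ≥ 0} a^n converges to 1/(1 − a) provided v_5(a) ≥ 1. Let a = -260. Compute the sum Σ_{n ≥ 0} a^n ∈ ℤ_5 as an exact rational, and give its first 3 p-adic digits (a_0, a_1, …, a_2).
Σ a^n = 1/(1 − a) = 1/261;  first 3 digits = (1, 3, 3)

v_5(a) = 1 ≥ 1, so the series converges in ℤ_5 to 1/(1 − a) = 1/(1 − (-260)) = 1/261. Expand this rational in ℤ_5: compute digits iteratively via d_i = x_i mod 5, x_{i+1} = (x_i − d_i)/5. The first 3 digits are (1, 3, 3).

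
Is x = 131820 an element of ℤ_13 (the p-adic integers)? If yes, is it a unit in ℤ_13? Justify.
x ∈ ℤ_13 but not a unit; v_13(x) = 3 > 0

ℤ_13 = {x ∈ ℚ_13 : v_13(x) ≥ 0} and ℤ_13^× = {x ∈ ℤ_13 : v_13(x) = 0}. Here v_13(131820) = v_13(num) − v_13(den) = 3; compare against these criteria.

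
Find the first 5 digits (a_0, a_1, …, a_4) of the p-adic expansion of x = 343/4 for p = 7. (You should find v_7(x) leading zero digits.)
(a_0, …, a_4) = (0, 0, 0, 2, 5)

v_7(343/4) = 3, so a_0 = ... = a_2 = 0. Factor out: x = 7^3 · u with u = 1/4 a unit in ℤ_7. Expand u iteratively via a_{v+i} = u_i mod 7, u_{i+1} = (u_i − a_{v+i})/7:
  u_0 = 1/4;  a_3 = 2;  u_1 = (u_0 − 2)/7 = -1/4
  u_1 = -1/4;  a_4 = 5;  u_2 = (u_1 − 5)/7 = -3/4
Digits: (0, 0, 0, 2, 5).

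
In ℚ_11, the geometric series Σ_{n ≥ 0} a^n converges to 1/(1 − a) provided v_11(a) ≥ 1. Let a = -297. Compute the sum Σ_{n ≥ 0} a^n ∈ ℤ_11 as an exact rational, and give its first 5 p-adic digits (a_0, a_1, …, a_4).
Σ a^n = 1/(1 − a) = 1/298;  first 5 digits = (1, 6, 0, 7, 7)

v_11(a) = 1 ≥ 1, so the series converges in ℤ_11 to 1/(1 − a) = 1/(1 − (-297)) = 1/298. Expand this rational in ℤ_11: compute digits iteratively via d_i = x_i mod 11, x_{i+1} = (x_i − d_i)/11. The first 5 digits are (1, 6, 0, 7, 7).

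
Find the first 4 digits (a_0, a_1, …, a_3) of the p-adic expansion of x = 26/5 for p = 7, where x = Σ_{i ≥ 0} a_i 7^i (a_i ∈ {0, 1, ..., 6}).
(a_0, …, a_3) = (1, 2, 4, 5)

v_7(26/5) = 0 (numerator and denominator both coprime to 7), so x ∈ ℤ_7^×. Compute digits iteratively via a_i = x_i mod 7, x_{i+1} = (x_i − a_i)/7, with x_0 = x:
  x_0 = 26/5;  a_0 = 1;  x_1 = (x_0 − 1)/7 = 3/5
  x_1 = 3/5;  a_1 = 2;  x_2 = (x_1 − 2)/7 = -1/5
  x_2 = -1/5;  a_2 = 4;  x_3 = (x_2 − 4)/7 = -3/5
  x_3 = -3/5;  a_3 = 5;  x_4 = (x_3 − 5)/7 = -4/5
Digits: (1, 2, 4, 5).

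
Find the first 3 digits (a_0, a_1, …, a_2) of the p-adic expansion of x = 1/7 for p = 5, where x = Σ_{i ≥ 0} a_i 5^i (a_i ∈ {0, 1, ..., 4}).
(a_0, …, a_2) = (3, 3, 0)

v_5(1/7) = 0 (numerator and denominator both coprime to 5), so x ∈ ℤ_5^×. Compute digits iteratively via a_i = x_i mod 5, x_{i+1} = (x_i − a_i)/5, with x_0 = x:
  x_0 = 1/7;  a_0 = 3;  x_1 = (x_0 − 3)/5 = -4/7
  x_1 = -4/7;  a_1 = 3;  x_2 = (x_1 − 3)/5 = -5/7
  x_2 = -5/7;  a_2 = 0;  x_3 = (x_2 − 0)/5 = -1/7
Digits: (3, 3, 0).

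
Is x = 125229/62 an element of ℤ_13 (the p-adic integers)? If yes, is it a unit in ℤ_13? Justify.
x ∈ ℤ_13 but not a unit; v_13(x) = 3 > 0

ℤ_13 = {x ∈ ℚ_13 : v_13(x) ≥ 0} and ℤ_13^× = {x ∈ ℤ_13 : v_13(x) = 0}. Here v_13(125229/62) = v_13(num) − v_13(den) = 3; compare against these criteria.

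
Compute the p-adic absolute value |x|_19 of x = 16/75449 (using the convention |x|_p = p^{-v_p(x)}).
|16/75449|_19 = 6859

Step 1 — compute v_19(x) by factoring powers of 19 out of the numerator and denominator: v_19(16/75449) = -3. Step 2 — apply |x|_p = p^{-v_p(x)} = 19^{3} = 6859.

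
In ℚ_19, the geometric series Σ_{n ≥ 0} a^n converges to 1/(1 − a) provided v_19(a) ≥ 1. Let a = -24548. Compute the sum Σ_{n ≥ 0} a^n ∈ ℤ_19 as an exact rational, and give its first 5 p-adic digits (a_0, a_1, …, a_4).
Σ a^n = 1/(1 − a) = 1/24549;  first 5 digits = (1, 0, 8, 15, 6)

v_19(a) = 2 ≥ 1, so the series converges in ℤ_19 to 1/(1 − a) = 1/(1 − (-24548)) = 1/24549. Expand this rational in ℤ_19: compute digits iteratively via d_i = x_i mod 19, x_{i+1} = (x_i − d_i)/19. The first 5 digits are (1, 0, 8, 15, 6).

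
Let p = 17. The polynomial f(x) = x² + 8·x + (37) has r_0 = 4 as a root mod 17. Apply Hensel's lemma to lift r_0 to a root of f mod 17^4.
r_3 = 43150 (mod 83521)

Hensel: r_{i+1} = r_i − f(r_i)·(f′(r_i))^{-1} mod 17^{i+2}, f′(x) = 2x + 8. Iterate:
  r_0 = 4 (mod 17)
  r_1 = 89 (mod 289)
  r_2 = 3846 (mod 4913)
  r_3 = 43150 (mod 83521)
Final: r = 43150 satisfies f(r) ≡ 0 mod 17^4.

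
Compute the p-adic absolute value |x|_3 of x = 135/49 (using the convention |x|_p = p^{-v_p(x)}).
|135/49|_3 = 1/27

Step 1 — compute v_3(x) by factoring powers of 3 out of the numerator and denominator: v_3(135/49) = 3. Step 2 — apply |x|_p = p^{-v_p(x)} = 3^{-3} = 1/27.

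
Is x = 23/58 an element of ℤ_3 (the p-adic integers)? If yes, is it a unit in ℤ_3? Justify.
x ∈ ℤ_3^× (unit); v_3(x) = 0

ℤ_3 = {x ∈ ℚ_3 : v_3(x) ≥ 0} and ℤ_3^× = {x ∈ ℤ_3 : v_3(x) = 0}. Here v_3(23/58) = v_3(num) − v_3(den) = 0; compare against these criteria.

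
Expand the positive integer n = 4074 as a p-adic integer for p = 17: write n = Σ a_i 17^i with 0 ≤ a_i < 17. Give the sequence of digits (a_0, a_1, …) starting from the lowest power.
(a_0, a_1, …) = (11, 1, 14)

Repeated division by 17 gives the digits low-to-high: 4074 = 11 + 1·17^1 + 14·17^2. Digit sequence: (11, 1, 14).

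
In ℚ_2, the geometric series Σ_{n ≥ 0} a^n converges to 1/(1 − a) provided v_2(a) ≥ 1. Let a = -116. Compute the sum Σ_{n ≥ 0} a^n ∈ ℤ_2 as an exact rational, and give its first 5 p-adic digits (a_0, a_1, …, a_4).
Σ a^n = 1/(1 − a) = 1/117;  first 5 digits = (1, 0, 1, 1, 1)

v_2(a) = 2 ≥ 1, so the series converges in ℤ_2 to 1/(1 − a) = 1/(1 − (-116)) = 1/117. Expand this rational in ℤ_2: compute digits iteratively via d_i = x_i mod 2, x_{i+1} = (x_i − d_i)/2. The first 5 digits are (1, 0, 1, 1, 1).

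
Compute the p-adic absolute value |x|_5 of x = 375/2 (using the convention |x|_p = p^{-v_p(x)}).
|375/2|_5 = 1/125

Step 1 — compute v_5(x) by factoring powers of 5 out of the numerator and denominator: v_5(375/2) = 3. Step 2 — apply |x|_p = p^{-v_p(x)} = 5^{-3} = 1/125.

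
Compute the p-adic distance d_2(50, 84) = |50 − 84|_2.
d_2(50, 84) = 1/2

Step 1 — x − y = 50 − 84 = -34. Step 2 — v_2(-34) = 1 (factor: -34 = −(2^1 · 17); the sign does not affect v_p). Step 3 — |x − y|_2 = 2^{-1} = 1/2.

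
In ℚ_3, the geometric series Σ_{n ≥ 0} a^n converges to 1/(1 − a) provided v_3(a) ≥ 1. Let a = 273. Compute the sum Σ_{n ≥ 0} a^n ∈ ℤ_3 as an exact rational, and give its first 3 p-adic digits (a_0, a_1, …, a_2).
Σ a^n = 1/(1 − a) = -1/272;  first 3 digits = (1, 1, 1)

v_3(a) = 1 ≥ 1, so the series converges in ℤ_3 to 1/(1 − a) = 1/(1 − 273) = -1/272. Expand this rational in ℤ_3: compute digits iteratively via d_i = x_i mod 3, x_{i+1} = (x_i − d_i)/3. The first 3 digits are (1, 1, 1).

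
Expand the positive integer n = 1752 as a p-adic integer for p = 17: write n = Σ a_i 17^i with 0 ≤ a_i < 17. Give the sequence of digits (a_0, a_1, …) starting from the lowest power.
(a_0, a_1, …) = (1, 1, 6)

Repeated division by 17 gives the digits low-to-high: 1752 = 1 + 1·17^1 + 6·17^2. Digit sequence: (1, 1, 6).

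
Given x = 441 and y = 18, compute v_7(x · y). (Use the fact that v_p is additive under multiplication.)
v_7(7938) = 2

v_p(x) = 2 (factor: 441 = 7^2 · 9); v_p(y) = 0 (factor: 18 = 7^0 · 18). Additivity: v_p(xy) = v_p(x) + v_p(y) = 2 + 0 = 2. (Direct check: xy = 7938 = 7^2 · (162).)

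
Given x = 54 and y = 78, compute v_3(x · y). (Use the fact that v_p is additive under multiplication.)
v_3(4212) = 4

v_p(x) = 3 (factor: 54 = 3^3 · 2); v_p(y) = 1 (factor: 78 = 3^1 · 26). Additivity: v_p(xy) = v_p(x) + v_p(y) = 3 + 1 = 4. (Direct check: xy = 4212 = 3^4 · (52).)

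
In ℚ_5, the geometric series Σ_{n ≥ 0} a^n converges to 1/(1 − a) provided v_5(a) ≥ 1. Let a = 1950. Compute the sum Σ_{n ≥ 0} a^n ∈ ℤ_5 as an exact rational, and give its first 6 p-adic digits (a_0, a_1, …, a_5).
Σ a^n = 1/(1 − a) = -1/1949;  first 6 digits = (1, 0, 3, 0, 2, 2)

v_5(a) = 2 ≥ 1, so the series converges in ℤ_5 to 1/(1 − a) = 1/(1 − 1950) = -1/1949. Expand this rational in ℤ_5: compute digits iteratively via d_i = x_i mod 5, x_{i+1} = (x_i − d_i)/5. The first 6 digits are (1, 0, 3, 0, 2, 2).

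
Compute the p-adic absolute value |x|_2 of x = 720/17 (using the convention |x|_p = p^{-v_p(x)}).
|720/17|_2 = 1/16

Step 1 — compute v_2(x) by factoring powers of 2 out of the numerator and denominator: v_2(720/17) = 4. Step 2 — apply |x|_p = p^{-v_p(x)} = 2^{-4} = 1/16.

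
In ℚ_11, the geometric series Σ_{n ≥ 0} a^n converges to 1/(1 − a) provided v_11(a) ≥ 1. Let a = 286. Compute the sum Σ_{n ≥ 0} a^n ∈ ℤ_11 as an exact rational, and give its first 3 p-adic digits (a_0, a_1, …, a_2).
Σ a^n = 1/(1 − a) = -1/285;  first 3 digits = (1, 4, 7)

v_11(a) = 1 ≥ 1, so the series converges in ℤ_11 to 1/(1 − a) = 1/(1 − 286) = -1/285. Expand this rational in ℤ_11: compute digits iteratively via d_i = x_i mod 11, x_{i+1} = (x_i − d_i)/11. The first 3 digits are (1, 4, 7).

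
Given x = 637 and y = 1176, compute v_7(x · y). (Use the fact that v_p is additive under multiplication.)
v_7(749112) = 4

v_p(x) = 2 (factor: 637 = 7^2 · 13); v_p(y) = 2 (factor: 1176 = 7^2 · 24). Additivity: v_p(xy) = v_p(x) + v_p(y) = 2 + 2 = 4. (Direct check: xy = 749112 = 7^4 · (312).)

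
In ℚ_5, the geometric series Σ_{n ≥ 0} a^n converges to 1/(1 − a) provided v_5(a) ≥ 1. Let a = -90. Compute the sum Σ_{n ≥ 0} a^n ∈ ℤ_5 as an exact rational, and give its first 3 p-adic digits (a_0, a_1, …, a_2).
Σ a^n = 1/(1 − a) = 1/91;  first 3 digits = (1, 2, 0)

v_5(a) = 1 ≥ 1, so the series converges in ℤ_5 to 1/(1 − a) = 1/(1 − (-90)) = 1/91. Expand this rational in ℤ_5: compute digits iteratively via d_i = x_i mod 5, x_{i+1} = (x_i − d_i)/5. The first 3 digits are (1, 2, 0).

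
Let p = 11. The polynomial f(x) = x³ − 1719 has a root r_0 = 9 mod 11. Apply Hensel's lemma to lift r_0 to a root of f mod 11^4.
r_3 = 13220 (mod 14641)

Hensel: r_{i+1} = r_i − f(r_i)/f′(r_i) mod 11^{i+2}, where f′(x) = 3x². Iterate:
  r_0 = 9 (mod 11)
  r_1 = 31 (mod 121)
  r_2 = 1241 (mod 1331)
  r_3 = 13220 (mod 14641)
Final: r = 13220 with f(r) ≡ 0 mod 11^4.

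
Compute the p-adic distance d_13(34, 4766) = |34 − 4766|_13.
d_13(34, 4766) = 1/169

Step 1 — x − y = 34 − 4766 = -4732. Step 2 — v_13(-4732) = 2 (factor: -4732 = −(13^2 · 28); the sign does not affect v_p). Step 3 — |x − y|_13 = 13^{-2} = 1/169.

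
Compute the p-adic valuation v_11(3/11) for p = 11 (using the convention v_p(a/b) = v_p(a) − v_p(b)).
v_11(3/11) = -1

Factor powers of 11 from the numerator and denominator of the reduced fraction: 3 = 11^0 · 3 and 11 = 11^1 · 1. Apply v_p(a/b) = v_p(a) − v_p(b): v_11(3/11) = 0 − 1 = -1.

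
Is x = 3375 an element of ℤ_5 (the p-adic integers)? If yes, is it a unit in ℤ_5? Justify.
x ∈ ℤ_5 but not a unit; v_5(x) = 3 > 0

ℤ_5 = {x ∈ ℚ_5 : v_5(x) ≥ 0} and ℤ_5^× = {x ∈ ℤ_5 : v_5(x) = 0}. Here v_5(3375) = v_5(num) − v_5(den) = 3; compare against these criteria.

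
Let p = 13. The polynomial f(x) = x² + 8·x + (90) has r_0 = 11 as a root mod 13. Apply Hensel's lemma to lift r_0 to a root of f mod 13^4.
r_3 = 18146 (mod 28561)

Hensel: r_{i+1} = r_i − f(r_i)·(f′(r_i))^{-1} mod 13^{i+2}, f′(x) = 2x + 8. Iterate:
  r_0 = 11 (mod 13)
  r_1 = 63 (mod 169)
  r_2 = 570 (mod 2197)
  r_3 = 18146 (mod 28561)
Final: r = 18146 satisfies f(r) ≡ 0 mod 13^4.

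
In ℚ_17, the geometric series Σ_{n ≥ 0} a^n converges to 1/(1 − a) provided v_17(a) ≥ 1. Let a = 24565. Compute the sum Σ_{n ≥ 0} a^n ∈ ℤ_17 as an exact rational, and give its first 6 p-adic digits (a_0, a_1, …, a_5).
Σ a^n = 1/(1 − a) = -1/24564;  first 6 digits = (1, 0, 0, 5, 0, 0)

v_17(a) = 3 ≥ 1, so the series converges in ℤ_17 to 1/(1 − a) = 1/(1 − 24565) = -1/24564. Expand this rational in ℤ_17: compute digits iteratively via d_i = x_i mod 17, x_{i+1} = (x_i − d_i)/17. The first 6 digits are (1, 0, 0, 5, 0, 0).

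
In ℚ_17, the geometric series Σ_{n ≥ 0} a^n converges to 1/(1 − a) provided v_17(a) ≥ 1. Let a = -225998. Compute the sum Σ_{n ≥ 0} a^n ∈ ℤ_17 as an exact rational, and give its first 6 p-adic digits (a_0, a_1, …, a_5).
Σ a^n = 1/(1 − a) = 1/225999;  first 6 digits = (1, 0, 0, 5, 14, 16)

v_17(a) = 3 ≥ 1, so the series converges in ℤ_17 to 1/(1 − a) = 1/(1 − (-225998)) = 1/225999. Expand this rational in ℤ_17: compute digits iteratively via d_i = x_i mod 17, x_{i+1} = (x_i − d_i)/17. The first 6 digits are (1, 0, 0, 5, 14, 16).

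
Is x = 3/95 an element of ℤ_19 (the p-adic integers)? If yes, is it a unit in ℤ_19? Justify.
x ∉ ℤ_19 (v_19(x) = -1 < 0)

ℤ_19 = {x ∈ ℚ_19 : v_19(x) ≥ 0} and ℤ_19^× = {x ∈ ℤ_19 : v_19(x) = 0}. Here v_19(3/95) = v_19(num) − v_19(den) = -1; compare against these criteria.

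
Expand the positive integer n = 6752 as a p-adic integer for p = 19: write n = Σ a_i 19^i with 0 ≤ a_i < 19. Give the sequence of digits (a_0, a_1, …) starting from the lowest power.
(a_0, a_1, …) = (7, 13, 18)

Repeated division by 19 gives the digits low-to-high: 6752 = 7 + 13·19^1 + 18·19^2. Digit sequence: (7, 13, 18).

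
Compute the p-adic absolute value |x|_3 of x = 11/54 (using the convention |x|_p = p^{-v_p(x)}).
|11/54|_3 = 27

Step 1 — compute v_3(x) by factoring powers of 3 out of the numerator and denominator: v_3(11/54) = -3. Step 2 — apply |x|_p = p^{-v_p(x)} = 3^{3} = 27.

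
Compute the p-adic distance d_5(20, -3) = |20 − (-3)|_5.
d_5(20, -3) = 1

Step 1 — x − y = 20 − (-3) = 23. Step 2 — v_5(23) = 0 (factor: 23 = (5^0 · 23); the sign does not affect v_p). Step 3 — |x − y|_5 = 5^{0} = 1.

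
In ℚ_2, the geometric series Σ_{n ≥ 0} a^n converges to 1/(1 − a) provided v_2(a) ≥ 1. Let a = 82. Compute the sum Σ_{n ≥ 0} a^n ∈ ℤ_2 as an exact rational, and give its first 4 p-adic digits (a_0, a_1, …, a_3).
Σ a^n = 1/(1 − a) = -1/81;  first 4 digits = (1, 1, 1, 1)

v_2(a) = 1 ≥ 1, so the series converges in ℤ_2 to 1/(1 − a) = 1/(1 − 82) = -1/81. Expand this rational in ℤ_2: compute digits iteratively via d_i = x_i mod 2, x_{i+1} = (x_i − d_i)/2. The first 4 digits are (1, 1, 1, 1).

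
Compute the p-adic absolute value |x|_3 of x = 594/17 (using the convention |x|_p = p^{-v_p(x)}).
|594/17|_3 = 1/27

Step 1 — compute v_3(x) by factoring powers of 3 out of the numerator and denominator: v_3(594/17) = 3. Step 2 — apply |x|_p = p^{-v_p(x)} = 3^{-3} = 1/27.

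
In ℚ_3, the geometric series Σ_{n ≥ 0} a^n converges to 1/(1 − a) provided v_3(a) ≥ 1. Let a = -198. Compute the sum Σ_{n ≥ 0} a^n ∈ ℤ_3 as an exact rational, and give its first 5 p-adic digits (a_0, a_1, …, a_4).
Σ a^n = 1/(1 − a) = 1/199;  first 5 digits = (1, 0, 2, 1, 1)

v_3(a) = 2 ≥ 1, so the series converges in ℤ_3 to 1/(1 − a) = 1/(1 − (-198)) = 1/199. Expand this rational in ℤ_3: compute digits iteratively via d_i = x_i mod 3, x_{i+1} = (x_i − d_i)/3. The first 5 digits are (1, 0, 2, 1, 1).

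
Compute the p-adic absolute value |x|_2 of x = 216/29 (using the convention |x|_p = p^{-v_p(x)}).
|216/29|_2 = 1/8

Step 1 — compute v_2(x) by factoring powers of 2 out of the numerator and denominator: v_2(216/29) = 3. Step 2 — apply |x|_p = p^{-v_p(x)} = 2^{-3} = 1/8.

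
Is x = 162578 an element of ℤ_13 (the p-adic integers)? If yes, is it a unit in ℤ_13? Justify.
x ∈ ℤ_13 but not a unit; v_13(x) = 3 > 0

ℤ_13 = {x ∈ ℚ_13 : v_13(x) ≥ 0} and ℤ_13^× = {x ∈ ℤ_13 : v_13(x) = 0}. Here v_13(162578) = v_13(num) − v_13(den) = 3; compare against these criteria.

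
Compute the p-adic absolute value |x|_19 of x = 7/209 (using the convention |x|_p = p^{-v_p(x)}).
|7/209|_19 = 19

Step 1 — compute v_19(x) by factoring powers of 19 out of the numerator and denominator: v_19(7/209) = -1. Step 2 — apply |x|_p = p^{-v_p(x)} = 19^{1} = 19.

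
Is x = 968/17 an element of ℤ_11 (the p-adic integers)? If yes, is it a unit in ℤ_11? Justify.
x ∈ ℤ_11 but not a unit; v_11(x) = 2 > 0

ℤ_11 = {x ∈ ℚ_11 : v_11(x) ≥ 0} and ℤ_11^× = {x ∈ ℤ_11 : v_11(x) = 0}. Here v_11(968/17) = v_11(num) − v_11(den) = 2; compare against these criteria.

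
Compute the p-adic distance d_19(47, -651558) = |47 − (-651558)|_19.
d_19(47, -651558) = 1/130321

Step 1 — x − y = 47 − (-651558) = 651605. Step 2 — v_19(651605) = 4 (factor: 651605 = (19^4 · 5); the sign does not affect v_p). Step 3 — |x − y|_19 = 19^{-4} = 1/130321.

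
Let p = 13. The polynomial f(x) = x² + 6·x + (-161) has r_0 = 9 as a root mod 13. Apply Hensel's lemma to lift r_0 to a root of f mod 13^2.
r_1 = 165 (mod 169)

Hensel: r_{i+1} = r_i − f(r_i)·(f′(r_i))^{-1} mod 13^{i+2}, f′(x) = 2x + 6. Iterate:
  r_0 = 9 (mod 13)
  r_1 = 165 (mod 169)
Final: r = 165 satisfies f(r) ≡ 0 mod 13^2.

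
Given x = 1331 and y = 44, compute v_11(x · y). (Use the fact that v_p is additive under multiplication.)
v_11(58564) = 4

v_p(x) = 3 (factor: 1331 = 11^3 · 1); v_p(y) = 1 (factor: 44 = 11^1 · 4). Additivity: v_p(xy) = v_p(x) + v_p(y) = 3 + 1 = 4. (Direct check: xy = 58564 = 11^4 · (4).)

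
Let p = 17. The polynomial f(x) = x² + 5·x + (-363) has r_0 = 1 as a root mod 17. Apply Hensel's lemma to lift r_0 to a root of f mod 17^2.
r_1 = 52 (mod 289)

Hensel: r_{i+1} = r_i − f(r_i)·(f′(r_i))^{-1} mod 17^{i+2}, f′(x) = 2x + 5. Iterate:
  r_0 = 1 (mod 17)
  r_1 = 52 (mod 289)
Final: r = 52 satisfies f(r) ≡ 0 mod 17^2.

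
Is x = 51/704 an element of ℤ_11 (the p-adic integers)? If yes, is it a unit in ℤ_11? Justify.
x ∉ ℤ_11 (v_11(x) = -1 < 0)

ℤ_11 = {x ∈ ℚ_11 : v_11(x) ≥ 0} and ℤ_11^× = {x ∈ ℤ_11 : v_11(x) = 0}. Here v_11(51/704) = v_11(num) − v_11(den) = -1; compare against these criteria.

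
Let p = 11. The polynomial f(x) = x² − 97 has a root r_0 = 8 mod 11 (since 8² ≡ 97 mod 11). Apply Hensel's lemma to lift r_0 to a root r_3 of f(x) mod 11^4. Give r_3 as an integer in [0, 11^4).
r_3 = 5145 (mod 14641)

Hensel's recurrence: r_{i+1} = r_i − f(r_i)·(f′(r_i))^{-1} mod 11^{i+2}, with f′(x) = 2x. Iterate:
  r_0 = 8 (mod 11)
  r_1 = 63 (mod 121)
  r_2 = 1152 (mod 1331)
  r_3 = 5145 (mod 14641)
Final: r_3 = 5145, and one checks f(r_3) ≡ 0 mod 11^4.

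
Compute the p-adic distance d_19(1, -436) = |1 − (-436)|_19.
d_19(1, -436) = 1/19

Step 1 — x − y = 1 − (-436) = 437. Step 2 — v_19(437) = 1 (factor: 437 = (19^1 · 23); the sign does not affect v_p). Step 3 — |x − y|_19 = 19^{-1} = 1/19.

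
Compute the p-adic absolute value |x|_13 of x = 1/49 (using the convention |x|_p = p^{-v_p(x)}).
|1/49|_13 = 1

Step 1 — compute v_13(x) by factoring powers of 13 out of the numerator and denominator: v_13(1/49) = 0. Step 2 — apply |x|_p = p^{-v_p(x)} = 13^{0} = 1.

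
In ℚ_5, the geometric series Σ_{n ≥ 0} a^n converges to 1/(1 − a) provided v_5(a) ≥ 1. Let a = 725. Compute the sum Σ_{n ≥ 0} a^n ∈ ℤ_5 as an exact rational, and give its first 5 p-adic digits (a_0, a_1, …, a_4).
Σ a^n = 1/(1 − a) = -1/724;  first 5 digits = (1, 0, 4, 0, 2)

v_5(a) = 2 ≥ 1, so the series converges in ℤ_5 to 1/(1 − a) = 1/(1 − 725) = -1/724. Expand this rational in ℤ_5: compute digits iteratively via d_i = x_i mod 5, x_{i+1} = (x_i − d_i)/5. The first 5 digits are (1, 0, 4, 0, 2).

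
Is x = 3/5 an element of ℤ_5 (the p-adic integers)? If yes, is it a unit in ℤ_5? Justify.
x ∉ ℤ_5 (v_5(x) = -1 < 0)

ℤ_5 = {x ∈ ℚ_5 : v_5(x) ≥ 0} and ℤ_5^× = {x ∈ ℤ_5 : v_5(x) = 0}. Here v_5(3/5) = v_5(num) − v_5(den) = -1; compare against these criteria.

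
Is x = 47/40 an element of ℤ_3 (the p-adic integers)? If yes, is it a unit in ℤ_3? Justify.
x ∈ ℤ_3^× (unit); v_3(x) = 0

ℤ_3 = {x ∈ ℚ_3 : v_3(x) ≥ 0} and ℤ_3^× = {x ∈ ℤ_3 : v_3(x) = 0}. Here v_3(47/40) = v_3(num) − v_3(den) = 0; compare against these criteria.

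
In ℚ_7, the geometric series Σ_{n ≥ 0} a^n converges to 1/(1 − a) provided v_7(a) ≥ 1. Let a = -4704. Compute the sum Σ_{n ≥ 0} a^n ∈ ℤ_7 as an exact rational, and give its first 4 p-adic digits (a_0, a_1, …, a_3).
Σ a^n = 1/(1 − a) = 1/4705;  first 4 digits = (1, 0, 2, 0)

v_7(a) = 2 ≥ 1, so the series converges in ℤ_7 to 1/(1 − a) = 1/(1 − (-4704)) = 1/4705. Expand this rational in ℤ_7: compute digits iteratively via d_i = x_i mod 7, x_{i+1} = (x_i − d_i)/7. The first 4 digits are (1, 0, 2, 0).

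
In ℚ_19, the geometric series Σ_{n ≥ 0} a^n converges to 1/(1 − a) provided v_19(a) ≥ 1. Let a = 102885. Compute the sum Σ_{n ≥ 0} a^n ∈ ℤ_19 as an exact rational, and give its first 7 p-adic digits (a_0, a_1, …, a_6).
Σ a^n = 1/(1 − a) = -1/102884;  first 7 digits = (1, 0, 0, 15, 0, 0, 16)

v_19(a) = 3 ≥ 1, so the series converges in ℤ_19 to 1/(1 − a) = 1/(1 − 102885) = -1/102884. Expand this rational in ℤ_19: compute digits iteratively via d_i = x_i mod 19, x_{i+1} = (x_i − d_i)/19. The first 7 digits are (1, 0, 0, 15, 0, 0, 16).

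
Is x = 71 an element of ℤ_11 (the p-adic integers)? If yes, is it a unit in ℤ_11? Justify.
x ∈ ℤ_11^× (unit); v_11(x) = 0

ℤ_11 = {x ∈ ℚ_11 : v_11(x) ≥ 0} and ℤ_11^× = {x ∈ ℤ_11 : v_11(x) = 0}. Here v_11(71) = v_11(num) − v_11(den) = 0; compare against these criteria.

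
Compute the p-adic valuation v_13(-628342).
v_13(-628342) = 4

v_13(n) is the largest exponent k such that 13^k divides n. Factor out: -628342 = -13^4 · 22. (Sign doesn't affect v_p.) So v_13(-628342) = 4.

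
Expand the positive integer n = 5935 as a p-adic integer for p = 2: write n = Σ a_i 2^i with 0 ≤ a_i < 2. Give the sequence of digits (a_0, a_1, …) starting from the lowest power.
(a_0, a_1, …) = (1, 1, 1, 1, 0, 1, 0, 0, 1, 1, 1, 0, 1)

Repeated division by 2 gives the digits low-to-high: 5935 = 1 + 1·2^1 + 1·2^2 + 1·2^3 + 1·2^5 + 1·2^8 + 1·2^9 + 1·2^10 + 1·2^12. Digit sequence: (1, 1, 1, 1, 0, 1, 0, 0, 1, 1, 1, 0, 1).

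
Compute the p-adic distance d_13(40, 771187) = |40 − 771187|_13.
d_13(40, 771187) = 1/28561

Step 1 — x − y = 40 − 771187 = -771147. Step 2 — v_13(-771147) = 4 (factor: -771147 = −(13^4 · 27); the sign does not affect v_p). Step 3 — |x − y|_13 = 13^{-4} = 1/28561.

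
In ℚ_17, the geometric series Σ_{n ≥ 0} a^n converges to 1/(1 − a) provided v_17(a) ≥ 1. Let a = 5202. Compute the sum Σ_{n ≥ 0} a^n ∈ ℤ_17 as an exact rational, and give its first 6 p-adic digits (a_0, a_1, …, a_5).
Σ a^n = 1/(1 − a) = -1/5201;  first 6 digits = (1, 0, 1, 1, 1, 2)

v_17(a) = 2 ≥ 1, so the series converges in ℤ_17 to 1/(1 − a) = 1/(1 − 5202) = -1/5201. Expand this rational in ℤ_17: compute digits iteratively via d_i = x_i mod 17, x_{i+1} = (x_i − d_i)/17. The first 6 digits are (1, 0, 1, 1, 1, 2).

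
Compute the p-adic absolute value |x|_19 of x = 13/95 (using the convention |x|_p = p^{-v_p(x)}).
|13/95|_19 = 19

Step 1 — compute v_19(x) by factoring powers of 19 out of the numerator and denominator: v_19(13/95) = -1. Step 2 — apply |x|_p = p^{-v_p(x)} = 19^{1} = 19.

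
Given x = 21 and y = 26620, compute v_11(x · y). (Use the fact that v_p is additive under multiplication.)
v_11(559020) = 3

v_p(x) = 0 (factor: 21 = 11^0 · 21); v_p(y) = 3 (factor: 26620 = 11^3 · 20). Additivity: v_p(xy) = v_p(x) + v_p(y) = 0 + 3 = 3. (Direct check: xy = 559020 = 11^3 · (420).)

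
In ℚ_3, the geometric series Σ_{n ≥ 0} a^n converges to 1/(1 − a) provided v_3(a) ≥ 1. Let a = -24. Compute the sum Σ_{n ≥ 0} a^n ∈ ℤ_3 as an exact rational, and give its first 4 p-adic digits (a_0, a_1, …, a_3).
Σ a^n = 1/(1 − a) = 1/25;  first 4 digits = (1, 1, 1, 0)

v_3(a) = 1 ≥ 1, so the series converges in ℤ_3 to 1/(1 − a) = 1/(1 − (-24)) = 1/25. Expand this rational in ℤ_3: compute digits iteratively via d_i = x_i mod 3, x_{i+1} = (x_i − d_i)/3. The first 4 digits are (1, 1, 1, 0).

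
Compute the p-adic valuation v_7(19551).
v_7(19551) = 3

v_7(n) is the largest exponent k such that 7^k divides n. Factor out: 19551 = 7^3 · 57. (Sign doesn't affect v_p.) So v_7(19551) = 3.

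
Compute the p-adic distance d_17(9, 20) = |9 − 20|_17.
d_17(9, 20) = 1

Step 1 — x − y = 9 − 20 = -11. Step 2 — v_17(-11) = 0 (factor: -11 = −(17^0 · 11); the sign does not affect v_p). Step 3 — |x − y|_17 = 17^{0} = 1.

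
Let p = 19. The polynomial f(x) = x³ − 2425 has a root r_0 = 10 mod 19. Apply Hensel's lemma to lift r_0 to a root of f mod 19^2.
r_1 = 105 (mod 361)

Hensel: r_{i+1} = r_i − f(r_i)/f′(r_i) mod 19^{i+2}, where f′(x) = 3x². Iterate:
  r_0 = 10 (mod 19)
  r_1 = 105 (mod 361)
Final: r = 105 with f(r) ≡ 0 mod 19^2.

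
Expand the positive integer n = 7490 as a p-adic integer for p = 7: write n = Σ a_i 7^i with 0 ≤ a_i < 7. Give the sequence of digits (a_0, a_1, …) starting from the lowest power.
(a_0, a_1, …) = (0, 6, 5, 0, 3)

Repeated division by 7 gives the digits low-to-high: 7490 = 6·7^1 + 5·7^2 + 3·7^4. Digit sequence: (0, 6, 5, 0, 3).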